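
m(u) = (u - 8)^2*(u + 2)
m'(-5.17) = 256.95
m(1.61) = 147.40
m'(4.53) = -33.28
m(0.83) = 145.49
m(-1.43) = 50.69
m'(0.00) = 32.00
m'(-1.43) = 78.17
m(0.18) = 133.31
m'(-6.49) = 340.08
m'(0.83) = 10.83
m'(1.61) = -5.30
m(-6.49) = -942.72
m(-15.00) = -6877.00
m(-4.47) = -384.09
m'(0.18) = 27.06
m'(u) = (u - 8)^2 + (u + 2)*(2*u - 16) = (u - 8)*(3*u - 4)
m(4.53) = 78.63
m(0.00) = 128.00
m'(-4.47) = 217.10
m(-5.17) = -549.83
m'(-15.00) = 1127.00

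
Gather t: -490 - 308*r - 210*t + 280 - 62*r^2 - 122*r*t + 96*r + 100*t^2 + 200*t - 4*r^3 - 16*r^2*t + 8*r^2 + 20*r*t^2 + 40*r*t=-4*r^3 - 54*r^2 - 212*r + t^2*(20*r + 100) + t*(-16*r^2 - 82*r - 10) - 210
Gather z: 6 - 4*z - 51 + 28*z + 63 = 24*z + 18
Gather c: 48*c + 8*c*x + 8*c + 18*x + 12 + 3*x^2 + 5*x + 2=c*(8*x + 56) + 3*x^2 + 23*x + 14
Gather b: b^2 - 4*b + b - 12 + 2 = b^2 - 3*b - 10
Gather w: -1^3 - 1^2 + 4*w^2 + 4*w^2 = 8*w^2 - 2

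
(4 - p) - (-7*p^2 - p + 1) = 7*p^2 + 3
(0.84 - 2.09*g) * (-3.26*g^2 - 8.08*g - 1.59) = 6.8134*g^3 + 14.1488*g^2 - 3.4641*g - 1.3356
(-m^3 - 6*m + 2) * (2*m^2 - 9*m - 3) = -2*m^5 + 9*m^4 - 9*m^3 + 58*m^2 - 6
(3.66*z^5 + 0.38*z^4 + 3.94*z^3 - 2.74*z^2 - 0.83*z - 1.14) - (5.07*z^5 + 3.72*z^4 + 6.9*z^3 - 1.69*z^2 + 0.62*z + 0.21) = -1.41*z^5 - 3.34*z^4 - 2.96*z^3 - 1.05*z^2 - 1.45*z - 1.35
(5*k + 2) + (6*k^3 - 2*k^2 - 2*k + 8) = 6*k^3 - 2*k^2 + 3*k + 10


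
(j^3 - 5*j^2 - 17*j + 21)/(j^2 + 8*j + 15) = (j^2 - 8*j + 7)/(j + 5)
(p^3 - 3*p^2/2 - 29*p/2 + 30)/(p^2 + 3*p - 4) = (2*p^2 - 11*p + 15)/(2*(p - 1))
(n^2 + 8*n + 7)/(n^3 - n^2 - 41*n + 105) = (n + 1)/(n^2 - 8*n + 15)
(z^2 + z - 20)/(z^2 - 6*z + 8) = (z + 5)/(z - 2)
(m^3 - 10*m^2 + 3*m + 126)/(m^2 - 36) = (m^2 - 4*m - 21)/(m + 6)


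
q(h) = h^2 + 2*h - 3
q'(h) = 2*h + 2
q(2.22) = 6.37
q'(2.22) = 6.44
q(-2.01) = -2.98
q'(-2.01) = -2.02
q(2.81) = 10.52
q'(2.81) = 7.62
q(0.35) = -2.18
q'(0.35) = 2.70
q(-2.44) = -1.93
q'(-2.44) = -2.88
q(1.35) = 1.52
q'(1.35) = 4.70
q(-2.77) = -0.87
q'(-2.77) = -3.54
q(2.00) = 5.00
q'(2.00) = 6.00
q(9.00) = 96.00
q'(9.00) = 20.00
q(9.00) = 96.00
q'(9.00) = 20.00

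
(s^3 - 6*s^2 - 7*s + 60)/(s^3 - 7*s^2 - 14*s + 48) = (s^2 - 9*s + 20)/(s^2 - 10*s + 16)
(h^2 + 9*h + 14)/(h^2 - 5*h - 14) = (h + 7)/(h - 7)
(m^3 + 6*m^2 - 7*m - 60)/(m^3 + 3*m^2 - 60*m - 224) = (m^2 + 2*m - 15)/(m^2 - m - 56)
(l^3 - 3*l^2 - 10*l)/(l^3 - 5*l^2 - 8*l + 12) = l*(l - 5)/(l^2 - 7*l + 6)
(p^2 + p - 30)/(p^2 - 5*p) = (p + 6)/p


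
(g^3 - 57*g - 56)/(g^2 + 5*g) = (g^3 - 57*g - 56)/(g*(g + 5))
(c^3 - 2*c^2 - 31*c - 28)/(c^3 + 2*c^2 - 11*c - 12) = (c - 7)/(c - 3)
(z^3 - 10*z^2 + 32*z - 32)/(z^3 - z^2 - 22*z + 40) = (z - 4)/(z + 5)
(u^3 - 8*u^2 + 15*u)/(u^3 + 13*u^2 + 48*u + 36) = u*(u^2 - 8*u + 15)/(u^3 + 13*u^2 + 48*u + 36)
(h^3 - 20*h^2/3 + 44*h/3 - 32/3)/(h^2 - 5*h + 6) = (3*h^2 - 14*h + 16)/(3*(h - 3))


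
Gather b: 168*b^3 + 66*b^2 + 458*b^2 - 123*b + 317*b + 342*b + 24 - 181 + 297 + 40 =168*b^3 + 524*b^2 + 536*b + 180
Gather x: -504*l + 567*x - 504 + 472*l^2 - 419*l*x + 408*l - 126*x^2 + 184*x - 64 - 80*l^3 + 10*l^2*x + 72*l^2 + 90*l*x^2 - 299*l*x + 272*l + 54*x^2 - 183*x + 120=-80*l^3 + 544*l^2 + 176*l + x^2*(90*l - 72) + x*(10*l^2 - 718*l + 568) - 448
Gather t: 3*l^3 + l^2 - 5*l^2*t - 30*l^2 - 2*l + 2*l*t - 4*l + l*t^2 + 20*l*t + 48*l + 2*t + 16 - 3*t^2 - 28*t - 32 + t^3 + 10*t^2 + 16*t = 3*l^3 - 29*l^2 + 42*l + t^3 + t^2*(l + 7) + t*(-5*l^2 + 22*l - 10) - 16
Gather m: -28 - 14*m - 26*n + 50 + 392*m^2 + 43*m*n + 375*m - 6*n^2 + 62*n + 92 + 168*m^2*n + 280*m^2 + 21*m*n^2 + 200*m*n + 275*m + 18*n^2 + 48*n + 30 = m^2*(168*n + 672) + m*(21*n^2 + 243*n + 636) + 12*n^2 + 84*n + 144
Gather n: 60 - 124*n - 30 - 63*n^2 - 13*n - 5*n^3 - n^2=-5*n^3 - 64*n^2 - 137*n + 30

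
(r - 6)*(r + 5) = r^2 - r - 30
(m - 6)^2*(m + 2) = m^3 - 10*m^2 + 12*m + 72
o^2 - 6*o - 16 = (o - 8)*(o + 2)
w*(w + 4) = w^2 + 4*w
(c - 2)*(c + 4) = c^2 + 2*c - 8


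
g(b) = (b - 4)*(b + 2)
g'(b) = 2*b - 2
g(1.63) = -8.60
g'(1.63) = 1.26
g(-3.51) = 11.34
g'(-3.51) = -9.02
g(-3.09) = 7.73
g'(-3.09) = -8.18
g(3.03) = -4.88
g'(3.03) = 4.06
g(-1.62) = -2.14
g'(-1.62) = -5.24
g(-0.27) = -7.39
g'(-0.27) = -2.54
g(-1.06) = -4.76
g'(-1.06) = -4.12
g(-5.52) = 33.51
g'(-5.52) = -13.04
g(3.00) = -5.00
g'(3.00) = 4.00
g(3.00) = -5.00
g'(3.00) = 4.00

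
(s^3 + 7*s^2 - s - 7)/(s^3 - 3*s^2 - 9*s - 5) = (s^2 + 6*s - 7)/(s^2 - 4*s - 5)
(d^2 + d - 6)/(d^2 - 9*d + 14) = (d + 3)/(d - 7)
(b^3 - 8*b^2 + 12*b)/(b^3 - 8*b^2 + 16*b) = (b^2 - 8*b + 12)/(b^2 - 8*b + 16)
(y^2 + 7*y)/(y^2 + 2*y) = (y + 7)/(y + 2)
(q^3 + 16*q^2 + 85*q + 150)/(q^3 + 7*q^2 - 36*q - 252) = (q^2 + 10*q + 25)/(q^2 + q - 42)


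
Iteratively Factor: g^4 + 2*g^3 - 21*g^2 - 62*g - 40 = (g - 5)*(g^3 + 7*g^2 + 14*g + 8) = (g - 5)*(g + 2)*(g^2 + 5*g + 4) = (g - 5)*(g + 1)*(g + 2)*(g + 4)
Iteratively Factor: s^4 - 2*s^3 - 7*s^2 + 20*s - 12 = (s - 2)*(s^3 - 7*s + 6) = (s - 2)*(s - 1)*(s^2 + s - 6) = (s - 2)^2*(s - 1)*(s + 3)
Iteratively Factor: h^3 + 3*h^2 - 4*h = (h)*(h^2 + 3*h - 4) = h*(h - 1)*(h + 4)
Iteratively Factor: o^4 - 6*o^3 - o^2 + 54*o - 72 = (o - 2)*(o^3 - 4*o^2 - 9*o + 36) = (o - 4)*(o - 2)*(o^2 - 9) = (o - 4)*(o - 3)*(o - 2)*(o + 3)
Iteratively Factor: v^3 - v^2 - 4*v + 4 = (v - 2)*(v^2 + v - 2) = (v - 2)*(v + 2)*(v - 1)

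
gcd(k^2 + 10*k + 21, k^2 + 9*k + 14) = k + 7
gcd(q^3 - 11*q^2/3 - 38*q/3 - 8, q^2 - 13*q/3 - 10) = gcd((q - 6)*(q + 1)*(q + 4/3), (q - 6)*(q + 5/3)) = q - 6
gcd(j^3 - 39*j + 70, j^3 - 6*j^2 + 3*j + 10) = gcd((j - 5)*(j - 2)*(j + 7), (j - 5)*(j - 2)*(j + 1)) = j^2 - 7*j + 10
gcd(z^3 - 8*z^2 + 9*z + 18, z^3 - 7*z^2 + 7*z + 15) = z^2 - 2*z - 3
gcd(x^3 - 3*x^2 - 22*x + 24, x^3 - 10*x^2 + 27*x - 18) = x^2 - 7*x + 6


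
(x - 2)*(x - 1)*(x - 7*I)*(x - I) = x^4 - 3*x^3 - 8*I*x^3 - 5*x^2 + 24*I*x^2 + 21*x - 16*I*x - 14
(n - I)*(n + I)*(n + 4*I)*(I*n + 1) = I*n^4 - 3*n^3 + 5*I*n^2 - 3*n + 4*I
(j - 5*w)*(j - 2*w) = j^2 - 7*j*w + 10*w^2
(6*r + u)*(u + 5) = 6*r*u + 30*r + u^2 + 5*u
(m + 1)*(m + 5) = m^2 + 6*m + 5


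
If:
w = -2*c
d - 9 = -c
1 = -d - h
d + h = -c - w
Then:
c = -1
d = 10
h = -11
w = 2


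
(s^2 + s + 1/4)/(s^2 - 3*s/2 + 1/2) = (4*s^2 + 4*s + 1)/(2*(2*s^2 - 3*s + 1))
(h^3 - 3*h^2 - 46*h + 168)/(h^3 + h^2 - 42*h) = (h - 4)/h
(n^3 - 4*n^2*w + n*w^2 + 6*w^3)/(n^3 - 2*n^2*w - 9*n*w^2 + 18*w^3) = (n + w)/(n + 3*w)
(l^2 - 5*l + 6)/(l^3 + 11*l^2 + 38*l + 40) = (l^2 - 5*l + 6)/(l^3 + 11*l^2 + 38*l + 40)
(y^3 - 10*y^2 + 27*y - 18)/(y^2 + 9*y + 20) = (y^3 - 10*y^2 + 27*y - 18)/(y^2 + 9*y + 20)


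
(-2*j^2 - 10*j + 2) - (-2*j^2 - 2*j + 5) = -8*j - 3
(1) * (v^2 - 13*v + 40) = v^2 - 13*v + 40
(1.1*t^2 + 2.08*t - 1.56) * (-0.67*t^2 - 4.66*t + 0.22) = -0.737*t^4 - 6.5196*t^3 - 8.4056*t^2 + 7.7272*t - 0.3432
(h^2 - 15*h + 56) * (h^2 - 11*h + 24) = h^4 - 26*h^3 + 245*h^2 - 976*h + 1344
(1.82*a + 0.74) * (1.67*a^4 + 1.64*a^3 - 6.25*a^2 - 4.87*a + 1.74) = 3.0394*a^5 + 4.2206*a^4 - 10.1614*a^3 - 13.4884*a^2 - 0.437*a + 1.2876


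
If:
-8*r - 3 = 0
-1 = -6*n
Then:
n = 1/6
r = -3/8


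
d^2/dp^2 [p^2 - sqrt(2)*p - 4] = 2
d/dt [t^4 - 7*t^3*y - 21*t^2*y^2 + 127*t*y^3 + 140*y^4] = 4*t^3 - 21*t^2*y - 42*t*y^2 + 127*y^3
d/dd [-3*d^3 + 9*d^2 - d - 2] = -9*d^2 + 18*d - 1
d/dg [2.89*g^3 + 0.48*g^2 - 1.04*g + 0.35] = 8.67*g^2 + 0.96*g - 1.04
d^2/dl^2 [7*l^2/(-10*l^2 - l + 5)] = 70*(2*l^3 - 30*l^2 - 5)/(1000*l^6 + 300*l^5 - 1470*l^4 - 299*l^3 + 735*l^2 + 75*l - 125)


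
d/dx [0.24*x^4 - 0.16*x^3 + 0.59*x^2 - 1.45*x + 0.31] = 0.96*x^3 - 0.48*x^2 + 1.18*x - 1.45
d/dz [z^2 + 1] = 2*z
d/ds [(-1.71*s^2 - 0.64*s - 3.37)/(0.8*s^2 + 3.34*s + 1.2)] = (-5.1994*s^2 + 1.288*s + 10.4878)/(0.64*s^4 + 5.344*s^3 + 13.0756*s^2 + 8.016*s + 1.44)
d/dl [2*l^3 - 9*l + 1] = 6*l^2 - 9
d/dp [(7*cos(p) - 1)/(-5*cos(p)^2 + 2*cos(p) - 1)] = 5*(-7*cos(p)^2 + 2*cos(p) + 1)*sin(p)/(5*sin(p)^2 + 2*cos(p) - 6)^2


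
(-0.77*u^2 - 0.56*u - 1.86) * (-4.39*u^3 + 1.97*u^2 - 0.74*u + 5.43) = 3.3803*u^5 + 0.9415*u^4 + 7.632*u^3 - 7.4309*u^2 - 1.6644*u - 10.0998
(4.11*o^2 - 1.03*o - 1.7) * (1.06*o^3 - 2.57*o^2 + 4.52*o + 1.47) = 4.3566*o^5 - 11.6545*o^4 + 19.4223*o^3 + 5.7551*o^2 - 9.1981*o - 2.499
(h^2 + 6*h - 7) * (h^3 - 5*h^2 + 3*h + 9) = h^5 + h^4 - 34*h^3 + 62*h^2 + 33*h - 63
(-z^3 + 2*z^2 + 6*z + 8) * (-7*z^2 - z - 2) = 7*z^5 - 13*z^4 - 42*z^3 - 66*z^2 - 20*z - 16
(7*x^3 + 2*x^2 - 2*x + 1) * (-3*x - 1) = -21*x^4 - 13*x^3 + 4*x^2 - x - 1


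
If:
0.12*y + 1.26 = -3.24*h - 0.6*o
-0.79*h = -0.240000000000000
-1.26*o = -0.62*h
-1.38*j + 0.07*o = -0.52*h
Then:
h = 0.30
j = 0.12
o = 0.15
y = -19.45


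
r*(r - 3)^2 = r^3 - 6*r^2 + 9*r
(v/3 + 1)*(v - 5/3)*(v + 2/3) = v^3/3 + 2*v^2/3 - 37*v/27 - 10/9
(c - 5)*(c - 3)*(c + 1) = c^3 - 7*c^2 + 7*c + 15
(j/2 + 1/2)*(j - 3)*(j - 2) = j^3/2 - 2*j^2 + j/2 + 3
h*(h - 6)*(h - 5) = h^3 - 11*h^2 + 30*h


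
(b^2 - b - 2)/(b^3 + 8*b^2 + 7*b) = (b - 2)/(b*(b + 7))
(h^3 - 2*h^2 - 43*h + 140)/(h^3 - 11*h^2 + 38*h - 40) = (h + 7)/(h - 2)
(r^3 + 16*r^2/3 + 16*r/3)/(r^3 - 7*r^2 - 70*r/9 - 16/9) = 3*r*(3*r^2 + 16*r + 16)/(9*r^3 - 63*r^2 - 70*r - 16)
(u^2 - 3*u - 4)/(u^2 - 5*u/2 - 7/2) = 2*(u - 4)/(2*u - 7)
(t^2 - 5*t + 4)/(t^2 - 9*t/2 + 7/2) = 2*(t - 4)/(2*t - 7)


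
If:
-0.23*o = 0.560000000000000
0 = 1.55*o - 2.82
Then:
No Solution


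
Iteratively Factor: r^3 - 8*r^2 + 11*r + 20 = (r + 1)*(r^2 - 9*r + 20) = (r - 5)*(r + 1)*(r - 4)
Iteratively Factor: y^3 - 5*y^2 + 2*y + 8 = (y - 4)*(y^2 - y - 2) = (y - 4)*(y + 1)*(y - 2)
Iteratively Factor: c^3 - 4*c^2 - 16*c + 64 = (c + 4)*(c^2 - 8*c + 16) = (c - 4)*(c + 4)*(c - 4)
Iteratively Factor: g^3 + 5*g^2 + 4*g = (g + 4)*(g^2 + g) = g*(g + 4)*(g + 1)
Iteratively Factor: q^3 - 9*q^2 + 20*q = (q - 4)*(q^2 - 5*q) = (q - 5)*(q - 4)*(q)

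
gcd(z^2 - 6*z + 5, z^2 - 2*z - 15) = z - 5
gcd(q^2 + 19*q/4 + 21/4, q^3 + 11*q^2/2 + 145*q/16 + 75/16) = q + 3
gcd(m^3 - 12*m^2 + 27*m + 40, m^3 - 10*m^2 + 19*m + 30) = m^2 - 4*m - 5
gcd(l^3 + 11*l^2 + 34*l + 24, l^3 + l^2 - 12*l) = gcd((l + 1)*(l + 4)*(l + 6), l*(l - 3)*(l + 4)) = l + 4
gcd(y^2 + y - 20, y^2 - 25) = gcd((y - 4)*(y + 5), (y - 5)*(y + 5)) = y + 5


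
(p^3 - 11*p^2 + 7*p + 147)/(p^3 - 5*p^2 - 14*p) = (p^2 - 4*p - 21)/(p*(p + 2))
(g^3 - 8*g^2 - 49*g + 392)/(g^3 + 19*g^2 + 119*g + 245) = (g^2 - 15*g + 56)/(g^2 + 12*g + 35)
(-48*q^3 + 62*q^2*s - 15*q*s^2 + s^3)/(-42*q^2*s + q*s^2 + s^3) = (8*q^2 - 9*q*s + s^2)/(s*(7*q + s))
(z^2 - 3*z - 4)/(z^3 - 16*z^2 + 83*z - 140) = (z + 1)/(z^2 - 12*z + 35)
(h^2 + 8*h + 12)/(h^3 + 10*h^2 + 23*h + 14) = (h + 6)/(h^2 + 8*h + 7)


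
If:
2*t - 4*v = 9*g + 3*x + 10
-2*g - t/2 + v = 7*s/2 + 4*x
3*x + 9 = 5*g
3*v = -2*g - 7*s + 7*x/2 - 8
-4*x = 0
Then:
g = 9/5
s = -29/10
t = 189/10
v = 29/10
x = 0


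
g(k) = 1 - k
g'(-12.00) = -1.00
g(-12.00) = 13.00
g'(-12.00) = -1.00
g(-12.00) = 13.00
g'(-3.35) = -1.00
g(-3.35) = 4.35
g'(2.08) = -1.00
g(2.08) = -1.08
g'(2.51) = -1.00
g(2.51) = -1.51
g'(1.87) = -1.00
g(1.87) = -0.87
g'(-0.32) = -1.00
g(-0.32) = 1.32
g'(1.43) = -1.00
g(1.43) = -0.43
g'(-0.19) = -1.00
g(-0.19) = 1.19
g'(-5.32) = -1.00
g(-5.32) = 6.32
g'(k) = -1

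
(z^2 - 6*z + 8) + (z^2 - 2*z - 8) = 2*z^2 - 8*z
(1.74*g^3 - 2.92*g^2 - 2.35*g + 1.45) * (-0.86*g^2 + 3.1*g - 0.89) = -1.4964*g^5 + 7.9052*g^4 - 8.5796*g^3 - 5.9332*g^2 + 6.5865*g - 1.2905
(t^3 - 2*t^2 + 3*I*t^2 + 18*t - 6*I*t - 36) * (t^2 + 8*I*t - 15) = t^5 - 2*t^4 + 11*I*t^4 - 21*t^3 - 22*I*t^3 + 42*t^2 + 99*I*t^2 - 270*t - 198*I*t + 540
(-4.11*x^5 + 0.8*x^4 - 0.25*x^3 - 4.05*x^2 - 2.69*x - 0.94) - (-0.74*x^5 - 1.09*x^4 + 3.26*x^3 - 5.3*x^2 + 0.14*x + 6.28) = -3.37*x^5 + 1.89*x^4 - 3.51*x^3 + 1.25*x^2 - 2.83*x - 7.22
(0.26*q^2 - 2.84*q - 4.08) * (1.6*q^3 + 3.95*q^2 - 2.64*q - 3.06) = 0.416*q^5 - 3.517*q^4 - 18.4324*q^3 - 9.414*q^2 + 19.4616*q + 12.4848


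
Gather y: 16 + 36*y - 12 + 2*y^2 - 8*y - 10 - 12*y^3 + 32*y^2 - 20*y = -12*y^3 + 34*y^2 + 8*y - 6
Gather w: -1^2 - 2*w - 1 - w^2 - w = -w^2 - 3*w - 2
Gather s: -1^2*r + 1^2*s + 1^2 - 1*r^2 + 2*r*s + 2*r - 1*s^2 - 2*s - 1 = -r^2 + r - s^2 + s*(2*r - 1)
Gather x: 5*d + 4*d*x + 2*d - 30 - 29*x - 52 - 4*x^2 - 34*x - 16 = 7*d - 4*x^2 + x*(4*d - 63) - 98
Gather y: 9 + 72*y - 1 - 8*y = 64*y + 8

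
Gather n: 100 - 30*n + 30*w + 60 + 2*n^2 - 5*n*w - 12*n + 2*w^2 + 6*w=2*n^2 + n*(-5*w - 42) + 2*w^2 + 36*w + 160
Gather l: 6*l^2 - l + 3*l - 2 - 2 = 6*l^2 + 2*l - 4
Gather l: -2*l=-2*l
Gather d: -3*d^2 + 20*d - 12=-3*d^2 + 20*d - 12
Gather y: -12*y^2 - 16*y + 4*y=-12*y^2 - 12*y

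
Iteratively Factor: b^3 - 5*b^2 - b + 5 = (b + 1)*(b^2 - 6*b + 5) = (b - 1)*(b + 1)*(b - 5)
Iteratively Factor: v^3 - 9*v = (v)*(v^2 - 9) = v*(v + 3)*(v - 3)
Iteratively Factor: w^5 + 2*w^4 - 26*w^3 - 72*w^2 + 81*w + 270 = (w + 3)*(w^4 - w^3 - 23*w^2 - 3*w + 90) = (w - 2)*(w + 3)*(w^3 + w^2 - 21*w - 45) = (w - 2)*(w + 3)^2*(w^2 - 2*w - 15) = (w - 2)*(w + 3)^3*(w - 5)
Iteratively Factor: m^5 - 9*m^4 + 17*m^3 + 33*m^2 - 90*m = (m - 5)*(m^4 - 4*m^3 - 3*m^2 + 18*m) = (m - 5)*(m + 2)*(m^3 - 6*m^2 + 9*m) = (m - 5)*(m - 3)*(m + 2)*(m^2 - 3*m) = (m - 5)*(m - 3)^2*(m + 2)*(m)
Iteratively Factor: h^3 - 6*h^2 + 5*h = (h - 5)*(h^2 - h) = h*(h - 5)*(h - 1)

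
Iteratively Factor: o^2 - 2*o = (o)*(o - 2)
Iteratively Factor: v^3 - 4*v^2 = (v)*(v^2 - 4*v) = v*(v - 4)*(v)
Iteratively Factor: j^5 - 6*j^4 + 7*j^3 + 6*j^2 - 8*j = (j - 2)*(j^4 - 4*j^3 - j^2 + 4*j) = j*(j - 2)*(j^3 - 4*j^2 - j + 4) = j*(j - 2)*(j - 1)*(j^2 - 3*j - 4) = j*(j - 4)*(j - 2)*(j - 1)*(j + 1)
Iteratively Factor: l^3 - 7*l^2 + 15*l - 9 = (l - 1)*(l^2 - 6*l + 9) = (l - 3)*(l - 1)*(l - 3)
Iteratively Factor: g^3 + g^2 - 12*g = (g + 4)*(g^2 - 3*g) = (g - 3)*(g + 4)*(g)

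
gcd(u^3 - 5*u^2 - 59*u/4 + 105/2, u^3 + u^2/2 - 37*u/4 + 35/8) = u^2 + u - 35/4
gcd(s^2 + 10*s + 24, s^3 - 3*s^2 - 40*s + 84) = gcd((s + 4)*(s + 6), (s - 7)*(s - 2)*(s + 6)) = s + 6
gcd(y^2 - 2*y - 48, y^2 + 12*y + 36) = y + 6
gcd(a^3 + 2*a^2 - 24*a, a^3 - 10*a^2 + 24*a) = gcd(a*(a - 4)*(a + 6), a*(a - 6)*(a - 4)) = a^2 - 4*a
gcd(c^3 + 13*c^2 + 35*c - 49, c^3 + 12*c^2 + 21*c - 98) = c^2 + 14*c + 49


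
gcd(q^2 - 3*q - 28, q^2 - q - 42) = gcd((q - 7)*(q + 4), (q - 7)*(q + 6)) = q - 7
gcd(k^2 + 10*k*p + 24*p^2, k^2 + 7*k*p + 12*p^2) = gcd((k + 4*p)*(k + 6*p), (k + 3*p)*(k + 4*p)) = k + 4*p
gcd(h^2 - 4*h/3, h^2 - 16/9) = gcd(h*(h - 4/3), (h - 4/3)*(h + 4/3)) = h - 4/3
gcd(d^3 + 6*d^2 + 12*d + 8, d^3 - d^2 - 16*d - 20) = d^2 + 4*d + 4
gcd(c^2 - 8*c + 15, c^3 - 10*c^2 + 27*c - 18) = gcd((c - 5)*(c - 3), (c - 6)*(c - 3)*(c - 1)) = c - 3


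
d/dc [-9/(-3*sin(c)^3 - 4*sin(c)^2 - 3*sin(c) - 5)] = 9*(-8*sin(c) + 9*cos(c)^2 - 12)*cos(c)/(3*sin(c)^3 + 4*sin(c)^2 + 3*sin(c) + 5)^2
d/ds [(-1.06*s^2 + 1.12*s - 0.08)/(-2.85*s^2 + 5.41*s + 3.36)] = (-2.5426*s^2 - 7.5792*s + 4.196)/(8.1225*s^4 - 30.837*s^3 + 10.1161*s^2 + 36.3552*s + 11.2896)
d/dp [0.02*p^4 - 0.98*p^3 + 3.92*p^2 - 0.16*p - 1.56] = 0.08*p^3 - 2.94*p^2 + 7.84*p - 0.16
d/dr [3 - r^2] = -2*r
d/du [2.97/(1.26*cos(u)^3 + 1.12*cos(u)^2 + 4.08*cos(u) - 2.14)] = (11.2266*cos(u)^2 + 6.6528*cos(u) + 12.1176)*sin(u)/(1.26*cos(u)^3 + 1.12*cos(u)^2 + 4.08*cos(u) - 2.14)^2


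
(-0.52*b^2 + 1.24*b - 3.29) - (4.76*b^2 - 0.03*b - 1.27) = -5.28*b^2 + 1.27*b - 2.02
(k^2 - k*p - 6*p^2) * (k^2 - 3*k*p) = k^4 - 4*k^3*p - 3*k^2*p^2 + 18*k*p^3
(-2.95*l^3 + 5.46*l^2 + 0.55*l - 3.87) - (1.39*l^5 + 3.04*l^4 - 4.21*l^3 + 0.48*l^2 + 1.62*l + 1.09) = -1.39*l^5 - 3.04*l^4 + 1.26*l^3 + 4.98*l^2 - 1.07*l - 4.96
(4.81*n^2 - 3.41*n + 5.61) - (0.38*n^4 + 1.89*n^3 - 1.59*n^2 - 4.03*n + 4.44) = -0.38*n^4 - 1.89*n^3 + 6.4*n^2 + 0.62*n + 1.17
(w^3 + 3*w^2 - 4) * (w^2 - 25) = w^5 + 3*w^4 - 25*w^3 - 79*w^2 + 100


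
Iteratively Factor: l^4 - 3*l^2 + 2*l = (l + 2)*(l^3 - 2*l^2 + l) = (l - 1)*(l + 2)*(l^2 - l) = l*(l - 1)*(l + 2)*(l - 1)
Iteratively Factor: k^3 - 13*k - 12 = (k + 1)*(k^2 - k - 12) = (k - 4)*(k + 1)*(k + 3)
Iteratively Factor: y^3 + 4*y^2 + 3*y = (y)*(y^2 + 4*y + 3) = y*(y + 3)*(y + 1)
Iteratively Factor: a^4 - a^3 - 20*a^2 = (a + 4)*(a^3 - 5*a^2) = a*(a + 4)*(a^2 - 5*a) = a*(a - 5)*(a + 4)*(a)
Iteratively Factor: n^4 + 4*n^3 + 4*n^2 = (n + 2)*(n^3 + 2*n^2) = n*(n + 2)*(n^2 + 2*n) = n*(n + 2)^2*(n)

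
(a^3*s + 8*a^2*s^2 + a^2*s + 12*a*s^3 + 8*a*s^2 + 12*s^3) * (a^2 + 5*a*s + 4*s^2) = a^5*s + 13*a^4*s^2 + a^4*s + 56*a^3*s^3 + 13*a^3*s^2 + 92*a^2*s^4 + 56*a^2*s^3 + 48*a*s^5 + 92*a*s^4 + 48*s^5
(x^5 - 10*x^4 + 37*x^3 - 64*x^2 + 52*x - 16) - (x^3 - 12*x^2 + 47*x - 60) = x^5 - 10*x^4 + 36*x^3 - 52*x^2 + 5*x + 44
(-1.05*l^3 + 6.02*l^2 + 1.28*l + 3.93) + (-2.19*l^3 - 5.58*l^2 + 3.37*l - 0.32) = -3.24*l^3 + 0.44*l^2 + 4.65*l + 3.61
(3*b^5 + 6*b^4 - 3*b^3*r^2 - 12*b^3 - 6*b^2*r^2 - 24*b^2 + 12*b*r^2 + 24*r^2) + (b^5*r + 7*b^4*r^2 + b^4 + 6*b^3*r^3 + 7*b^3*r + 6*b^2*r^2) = b^5*r + 3*b^5 + 7*b^4*r^2 + 7*b^4 + 6*b^3*r^3 - 3*b^3*r^2 + 7*b^3*r - 12*b^3 - 24*b^2 + 12*b*r^2 + 24*r^2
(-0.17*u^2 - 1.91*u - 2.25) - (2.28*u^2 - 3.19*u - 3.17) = -2.45*u^2 + 1.28*u + 0.92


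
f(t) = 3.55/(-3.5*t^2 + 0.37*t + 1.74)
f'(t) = 3.55*(7.0*t - 0.37)/(-3.5*t^2 + 0.37*t + 1.74)^2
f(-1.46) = -0.57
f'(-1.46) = -0.96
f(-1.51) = -0.52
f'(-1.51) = -0.84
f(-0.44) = 3.95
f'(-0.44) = -15.13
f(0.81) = -13.83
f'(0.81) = 285.64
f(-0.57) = 9.06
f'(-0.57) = -100.75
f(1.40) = -0.77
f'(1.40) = 1.58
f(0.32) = 2.37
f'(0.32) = 2.95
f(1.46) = -0.69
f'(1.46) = 1.30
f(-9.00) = -0.01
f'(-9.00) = -0.00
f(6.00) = -0.03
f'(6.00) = 0.01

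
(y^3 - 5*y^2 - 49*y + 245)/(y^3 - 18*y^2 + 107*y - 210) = (y + 7)/(y - 6)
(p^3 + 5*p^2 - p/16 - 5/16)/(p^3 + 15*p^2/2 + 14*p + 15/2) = (16*p^2 - 1)/(8*(2*p^2 + 5*p + 3))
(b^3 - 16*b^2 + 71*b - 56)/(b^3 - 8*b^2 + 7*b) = (b - 8)/b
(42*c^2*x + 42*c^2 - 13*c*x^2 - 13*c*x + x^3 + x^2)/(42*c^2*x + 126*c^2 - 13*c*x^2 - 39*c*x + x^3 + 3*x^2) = (x + 1)/(x + 3)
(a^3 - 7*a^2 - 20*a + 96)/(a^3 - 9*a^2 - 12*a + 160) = (a - 3)/(a - 5)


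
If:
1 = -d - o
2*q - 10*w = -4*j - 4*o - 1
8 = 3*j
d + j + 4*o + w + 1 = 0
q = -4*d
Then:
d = 13/126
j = 8/3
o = -139/126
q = -26/63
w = 9/14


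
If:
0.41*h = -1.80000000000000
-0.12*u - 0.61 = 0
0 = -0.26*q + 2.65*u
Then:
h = -4.39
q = -51.81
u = -5.08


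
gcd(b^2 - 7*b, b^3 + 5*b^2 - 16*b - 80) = 1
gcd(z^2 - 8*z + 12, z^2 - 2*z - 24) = z - 6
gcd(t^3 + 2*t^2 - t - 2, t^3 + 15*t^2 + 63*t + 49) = t + 1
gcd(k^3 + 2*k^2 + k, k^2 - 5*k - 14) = 1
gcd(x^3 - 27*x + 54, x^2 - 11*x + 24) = x - 3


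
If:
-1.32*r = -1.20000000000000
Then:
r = 0.91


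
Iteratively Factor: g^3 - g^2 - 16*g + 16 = (g - 4)*(g^2 + 3*g - 4) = (g - 4)*(g - 1)*(g + 4)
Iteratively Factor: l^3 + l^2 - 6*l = (l)*(l^2 + l - 6) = l*(l - 2)*(l + 3)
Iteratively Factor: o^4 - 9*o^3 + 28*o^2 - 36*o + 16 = (o - 2)*(o^3 - 7*o^2 + 14*o - 8) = (o - 2)*(o - 1)*(o^2 - 6*o + 8) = (o - 4)*(o - 2)*(o - 1)*(o - 2)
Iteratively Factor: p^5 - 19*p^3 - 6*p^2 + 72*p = (p - 2)*(p^4 + 2*p^3 - 15*p^2 - 36*p) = (p - 2)*(p + 3)*(p^3 - p^2 - 12*p) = (p - 4)*(p - 2)*(p + 3)*(p^2 + 3*p) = (p - 4)*(p - 2)*(p + 3)^2*(p)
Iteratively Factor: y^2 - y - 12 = (y - 4)*(y + 3)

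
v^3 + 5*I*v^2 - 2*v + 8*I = (v - I)*(v + 2*I)*(v + 4*I)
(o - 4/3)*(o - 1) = o^2 - 7*o/3 + 4/3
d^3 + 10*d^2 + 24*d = d*(d + 4)*(d + 6)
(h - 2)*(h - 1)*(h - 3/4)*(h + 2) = h^4 - 7*h^3/4 - 13*h^2/4 + 7*h - 3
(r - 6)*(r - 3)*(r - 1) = r^3 - 10*r^2 + 27*r - 18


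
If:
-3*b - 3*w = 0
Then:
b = -w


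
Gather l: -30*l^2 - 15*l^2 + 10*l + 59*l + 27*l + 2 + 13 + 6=-45*l^2 + 96*l + 21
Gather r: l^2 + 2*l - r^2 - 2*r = l^2 + 2*l - r^2 - 2*r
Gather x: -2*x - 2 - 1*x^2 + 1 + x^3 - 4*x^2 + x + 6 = x^3 - 5*x^2 - x + 5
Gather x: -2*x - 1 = -2*x - 1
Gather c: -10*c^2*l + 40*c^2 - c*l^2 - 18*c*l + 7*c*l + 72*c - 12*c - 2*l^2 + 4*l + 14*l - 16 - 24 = c^2*(40 - 10*l) + c*(-l^2 - 11*l + 60) - 2*l^2 + 18*l - 40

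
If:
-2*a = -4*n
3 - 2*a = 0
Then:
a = 3/2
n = 3/4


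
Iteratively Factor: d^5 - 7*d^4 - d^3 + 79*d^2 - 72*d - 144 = (d + 1)*(d^4 - 8*d^3 + 7*d^2 + 72*d - 144) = (d - 4)*(d + 1)*(d^3 - 4*d^2 - 9*d + 36) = (d - 4)*(d + 1)*(d + 3)*(d^2 - 7*d + 12) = (d - 4)^2*(d + 1)*(d + 3)*(d - 3)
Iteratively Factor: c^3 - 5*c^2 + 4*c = (c - 1)*(c^2 - 4*c) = c*(c - 1)*(c - 4)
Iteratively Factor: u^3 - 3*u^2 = (u - 3)*(u^2) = u*(u - 3)*(u)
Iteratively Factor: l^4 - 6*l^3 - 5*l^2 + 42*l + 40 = (l + 1)*(l^3 - 7*l^2 + 2*l + 40) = (l - 4)*(l + 1)*(l^2 - 3*l - 10) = (l - 5)*(l - 4)*(l + 1)*(l + 2)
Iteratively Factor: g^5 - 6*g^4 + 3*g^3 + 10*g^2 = (g - 2)*(g^4 - 4*g^3 - 5*g^2) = (g - 2)*(g + 1)*(g^3 - 5*g^2) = g*(g - 2)*(g + 1)*(g^2 - 5*g) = g^2*(g - 2)*(g + 1)*(g - 5)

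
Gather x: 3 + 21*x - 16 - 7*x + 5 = 14*x - 8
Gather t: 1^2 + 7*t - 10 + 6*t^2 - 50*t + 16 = 6*t^2 - 43*t + 7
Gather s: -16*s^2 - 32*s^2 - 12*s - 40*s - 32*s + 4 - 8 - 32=-48*s^2 - 84*s - 36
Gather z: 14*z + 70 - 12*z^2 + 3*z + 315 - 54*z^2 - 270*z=-66*z^2 - 253*z + 385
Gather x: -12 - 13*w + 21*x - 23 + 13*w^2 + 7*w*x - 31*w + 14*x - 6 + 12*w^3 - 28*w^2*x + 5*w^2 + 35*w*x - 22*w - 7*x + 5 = 12*w^3 + 18*w^2 - 66*w + x*(-28*w^2 + 42*w + 28) - 36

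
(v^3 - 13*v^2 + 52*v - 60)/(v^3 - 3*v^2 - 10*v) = (v^2 - 8*v + 12)/(v*(v + 2))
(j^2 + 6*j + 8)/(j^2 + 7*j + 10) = (j + 4)/(j + 5)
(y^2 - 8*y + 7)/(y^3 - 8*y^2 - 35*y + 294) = (y - 1)/(y^2 - y - 42)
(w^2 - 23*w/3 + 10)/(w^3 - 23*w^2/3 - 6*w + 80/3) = (w - 6)/(w^2 - 6*w - 16)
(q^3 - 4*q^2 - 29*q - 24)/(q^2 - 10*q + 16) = (q^2 + 4*q + 3)/(q - 2)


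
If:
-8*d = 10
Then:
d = -5/4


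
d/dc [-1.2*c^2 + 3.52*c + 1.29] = 3.52 - 2.4*c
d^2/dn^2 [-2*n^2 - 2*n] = -4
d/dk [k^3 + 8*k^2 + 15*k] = 3*k^2 + 16*k + 15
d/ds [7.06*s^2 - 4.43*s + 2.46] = 14.12*s - 4.43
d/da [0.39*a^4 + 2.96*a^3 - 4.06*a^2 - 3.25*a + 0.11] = 1.56*a^3 + 8.88*a^2 - 8.12*a - 3.25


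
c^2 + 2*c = c*(c + 2)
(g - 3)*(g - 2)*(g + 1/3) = g^3 - 14*g^2/3 + 13*g/3 + 2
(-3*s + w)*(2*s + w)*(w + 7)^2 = -6*s^2*w^2 - 84*s^2*w - 294*s^2 - s*w^3 - 14*s*w^2 - 49*s*w + w^4 + 14*w^3 + 49*w^2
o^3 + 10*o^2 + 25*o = o*(o + 5)^2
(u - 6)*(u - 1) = u^2 - 7*u + 6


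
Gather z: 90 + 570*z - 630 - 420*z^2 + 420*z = -420*z^2 + 990*z - 540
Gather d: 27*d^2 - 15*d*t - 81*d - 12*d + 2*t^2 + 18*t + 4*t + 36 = 27*d^2 + d*(-15*t - 93) + 2*t^2 + 22*t + 36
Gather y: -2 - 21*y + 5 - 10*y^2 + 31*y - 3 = -10*y^2 + 10*y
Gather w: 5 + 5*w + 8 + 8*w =13*w + 13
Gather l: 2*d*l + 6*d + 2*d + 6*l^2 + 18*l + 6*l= 8*d + 6*l^2 + l*(2*d + 24)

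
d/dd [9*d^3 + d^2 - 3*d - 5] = 27*d^2 + 2*d - 3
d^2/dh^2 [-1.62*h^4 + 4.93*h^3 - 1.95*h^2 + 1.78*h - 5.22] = -19.44*h^2 + 29.58*h - 3.9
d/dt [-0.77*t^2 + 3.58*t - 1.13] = 3.58 - 1.54*t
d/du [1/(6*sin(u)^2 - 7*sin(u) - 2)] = (7 - 12*sin(u))*cos(u)/(-6*sin(u)^2 + 7*sin(u) + 2)^2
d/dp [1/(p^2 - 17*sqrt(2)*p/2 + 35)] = 2*(-4*p + 17*sqrt(2))/(2*p^2 - 17*sqrt(2)*p + 70)^2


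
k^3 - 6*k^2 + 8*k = k*(k - 4)*(k - 2)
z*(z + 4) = z^2 + 4*z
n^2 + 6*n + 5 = (n + 1)*(n + 5)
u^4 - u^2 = u^2*(u - 1)*(u + 1)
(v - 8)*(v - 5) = v^2 - 13*v + 40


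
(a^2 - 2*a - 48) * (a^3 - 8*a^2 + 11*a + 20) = a^5 - 10*a^4 - 21*a^3 + 382*a^2 - 568*a - 960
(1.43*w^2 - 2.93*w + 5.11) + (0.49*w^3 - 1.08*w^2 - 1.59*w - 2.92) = 0.49*w^3 + 0.35*w^2 - 4.52*w + 2.19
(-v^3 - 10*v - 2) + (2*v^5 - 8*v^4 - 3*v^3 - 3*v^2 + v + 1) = 2*v^5 - 8*v^4 - 4*v^3 - 3*v^2 - 9*v - 1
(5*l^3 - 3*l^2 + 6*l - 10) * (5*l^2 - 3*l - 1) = 25*l^5 - 30*l^4 + 34*l^3 - 65*l^2 + 24*l + 10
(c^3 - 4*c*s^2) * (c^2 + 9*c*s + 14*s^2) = c^5 + 9*c^4*s + 10*c^3*s^2 - 36*c^2*s^3 - 56*c*s^4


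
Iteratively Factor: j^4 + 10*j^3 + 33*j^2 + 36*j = (j + 3)*(j^3 + 7*j^2 + 12*j) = (j + 3)^2*(j^2 + 4*j) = (j + 3)^2*(j + 4)*(j)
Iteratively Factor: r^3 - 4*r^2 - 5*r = (r + 1)*(r^2 - 5*r) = (r - 5)*(r + 1)*(r)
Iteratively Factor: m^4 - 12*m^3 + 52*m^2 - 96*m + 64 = (m - 4)*(m^3 - 8*m^2 + 20*m - 16) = (m - 4)*(m - 2)*(m^2 - 6*m + 8) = (m - 4)*(m - 2)^2*(m - 4)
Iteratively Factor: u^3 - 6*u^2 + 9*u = (u - 3)*(u^2 - 3*u) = u*(u - 3)*(u - 3)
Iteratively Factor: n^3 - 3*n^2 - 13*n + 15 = (n - 5)*(n^2 + 2*n - 3) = (n - 5)*(n - 1)*(n + 3)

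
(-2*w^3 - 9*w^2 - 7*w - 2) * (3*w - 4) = -6*w^4 - 19*w^3 + 15*w^2 + 22*w + 8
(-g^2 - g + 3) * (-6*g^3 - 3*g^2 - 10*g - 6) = 6*g^5 + 9*g^4 - 5*g^3 + 7*g^2 - 24*g - 18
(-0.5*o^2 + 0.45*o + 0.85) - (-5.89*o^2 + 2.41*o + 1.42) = 5.39*o^2 - 1.96*o - 0.57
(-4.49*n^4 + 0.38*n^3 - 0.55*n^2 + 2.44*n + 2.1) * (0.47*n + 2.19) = -2.1103*n^5 - 9.6545*n^4 + 0.5737*n^3 - 0.0577000000000003*n^2 + 6.3306*n + 4.599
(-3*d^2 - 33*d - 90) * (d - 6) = -3*d^3 - 15*d^2 + 108*d + 540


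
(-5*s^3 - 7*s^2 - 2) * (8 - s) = 5*s^4 - 33*s^3 - 56*s^2 + 2*s - 16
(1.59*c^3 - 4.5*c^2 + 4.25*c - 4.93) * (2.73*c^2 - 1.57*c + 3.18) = 4.3407*c^5 - 14.7813*c^4 + 23.7237*c^3 - 34.4414*c^2 + 21.2551*c - 15.6774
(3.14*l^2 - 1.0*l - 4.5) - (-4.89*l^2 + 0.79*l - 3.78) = 8.03*l^2 - 1.79*l - 0.72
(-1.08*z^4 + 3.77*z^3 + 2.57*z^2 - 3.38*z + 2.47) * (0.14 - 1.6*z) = 1.728*z^5 - 6.1832*z^4 - 3.5842*z^3 + 5.7678*z^2 - 4.4252*z + 0.3458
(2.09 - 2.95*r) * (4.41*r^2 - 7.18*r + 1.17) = -13.0095*r^3 + 30.3979*r^2 - 18.4577*r + 2.4453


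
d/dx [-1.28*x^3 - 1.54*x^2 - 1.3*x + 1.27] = -3.84*x^2 - 3.08*x - 1.3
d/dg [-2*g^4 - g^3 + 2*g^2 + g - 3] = -8*g^3 - 3*g^2 + 4*g + 1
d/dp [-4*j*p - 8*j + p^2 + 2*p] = -4*j + 2*p + 2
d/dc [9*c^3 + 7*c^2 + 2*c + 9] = 27*c^2 + 14*c + 2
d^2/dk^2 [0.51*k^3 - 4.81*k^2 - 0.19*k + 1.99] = 3.06*k - 9.62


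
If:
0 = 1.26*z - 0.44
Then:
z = 0.35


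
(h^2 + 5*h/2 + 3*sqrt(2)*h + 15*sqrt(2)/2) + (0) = h^2 + 5*h/2 + 3*sqrt(2)*h + 15*sqrt(2)/2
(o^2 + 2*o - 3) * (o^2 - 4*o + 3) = o^4 - 2*o^3 - 8*o^2 + 18*o - 9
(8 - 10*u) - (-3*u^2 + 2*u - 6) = 3*u^2 - 12*u + 14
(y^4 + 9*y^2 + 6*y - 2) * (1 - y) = -y^5 + y^4 - 9*y^3 + 3*y^2 + 8*y - 2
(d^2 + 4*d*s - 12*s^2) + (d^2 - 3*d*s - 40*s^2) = 2*d^2 + d*s - 52*s^2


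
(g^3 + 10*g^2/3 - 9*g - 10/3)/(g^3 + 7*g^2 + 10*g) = (3*g^2 - 5*g - 2)/(3*g*(g + 2))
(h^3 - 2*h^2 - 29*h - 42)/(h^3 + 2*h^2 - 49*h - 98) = (h + 3)/(h + 7)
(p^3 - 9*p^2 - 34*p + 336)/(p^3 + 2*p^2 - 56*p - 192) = (p - 7)/(p + 4)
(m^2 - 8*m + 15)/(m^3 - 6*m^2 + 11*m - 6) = (m - 5)/(m^2 - 3*m + 2)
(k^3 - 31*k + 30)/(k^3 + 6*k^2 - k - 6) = (k - 5)/(k + 1)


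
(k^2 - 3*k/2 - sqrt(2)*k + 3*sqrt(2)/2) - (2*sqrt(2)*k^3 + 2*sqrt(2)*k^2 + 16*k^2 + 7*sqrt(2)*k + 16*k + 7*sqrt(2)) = -2*sqrt(2)*k^3 - 15*k^2 - 2*sqrt(2)*k^2 - 35*k/2 - 8*sqrt(2)*k - 11*sqrt(2)/2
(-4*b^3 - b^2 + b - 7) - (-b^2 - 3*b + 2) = -4*b^3 + 4*b - 9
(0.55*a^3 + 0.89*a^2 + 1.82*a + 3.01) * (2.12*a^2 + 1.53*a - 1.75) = 1.166*a^5 + 2.7283*a^4 + 4.2576*a^3 + 7.6083*a^2 + 1.4203*a - 5.2675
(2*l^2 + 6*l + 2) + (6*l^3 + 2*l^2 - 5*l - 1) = 6*l^3 + 4*l^2 + l + 1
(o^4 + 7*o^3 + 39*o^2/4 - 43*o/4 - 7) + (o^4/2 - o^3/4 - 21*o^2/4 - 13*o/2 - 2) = 3*o^4/2 + 27*o^3/4 + 9*o^2/2 - 69*o/4 - 9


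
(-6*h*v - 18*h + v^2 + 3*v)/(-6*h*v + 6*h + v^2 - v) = (v + 3)/(v - 1)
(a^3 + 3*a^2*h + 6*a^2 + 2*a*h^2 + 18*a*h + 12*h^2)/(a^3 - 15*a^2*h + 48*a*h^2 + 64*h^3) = (a^2 + 2*a*h + 6*a + 12*h)/(a^2 - 16*a*h + 64*h^2)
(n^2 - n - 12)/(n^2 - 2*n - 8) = (n + 3)/(n + 2)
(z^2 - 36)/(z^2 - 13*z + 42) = (z + 6)/(z - 7)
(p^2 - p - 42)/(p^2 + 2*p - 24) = (p - 7)/(p - 4)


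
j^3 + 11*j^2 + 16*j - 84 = (j - 2)*(j + 6)*(j + 7)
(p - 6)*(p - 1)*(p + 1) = p^3 - 6*p^2 - p + 6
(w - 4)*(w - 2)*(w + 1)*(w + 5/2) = w^4 - 5*w^3/2 - 21*w^2/2 + 13*w + 20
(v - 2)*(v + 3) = v^2 + v - 6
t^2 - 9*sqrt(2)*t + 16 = (t - 8*sqrt(2))*(t - sqrt(2))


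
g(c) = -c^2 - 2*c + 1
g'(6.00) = -14.00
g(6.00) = -47.00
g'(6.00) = -14.00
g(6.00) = -47.00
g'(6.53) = -15.06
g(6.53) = -54.70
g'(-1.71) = 1.42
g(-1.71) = 1.50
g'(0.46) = -2.92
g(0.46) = -0.13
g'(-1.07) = 0.14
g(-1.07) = 2.00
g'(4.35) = -10.70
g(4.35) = -26.62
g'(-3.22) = 4.44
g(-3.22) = -2.93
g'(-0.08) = -1.84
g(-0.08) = 1.15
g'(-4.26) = 6.52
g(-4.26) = -8.63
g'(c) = -2*c - 2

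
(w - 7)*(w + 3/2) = w^2 - 11*w/2 - 21/2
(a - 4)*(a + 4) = a^2 - 16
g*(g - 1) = g^2 - g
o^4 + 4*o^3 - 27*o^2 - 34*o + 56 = (o - 4)*(o - 1)*(o + 2)*(o + 7)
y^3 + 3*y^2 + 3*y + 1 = (y + 1)^3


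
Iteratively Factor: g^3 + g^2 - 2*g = (g + 2)*(g^2 - g) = (g - 1)*(g + 2)*(g)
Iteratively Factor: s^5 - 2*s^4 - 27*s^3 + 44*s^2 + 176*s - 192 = (s - 1)*(s^4 - s^3 - 28*s^2 + 16*s + 192) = (s - 4)*(s - 1)*(s^3 + 3*s^2 - 16*s - 48) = (s - 4)*(s - 1)*(s + 3)*(s^2 - 16) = (s - 4)^2*(s - 1)*(s + 3)*(s + 4)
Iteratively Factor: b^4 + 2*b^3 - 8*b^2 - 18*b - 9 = (b + 1)*(b^3 + b^2 - 9*b - 9) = (b - 3)*(b + 1)*(b^2 + 4*b + 3) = (b - 3)*(b + 1)*(b + 3)*(b + 1)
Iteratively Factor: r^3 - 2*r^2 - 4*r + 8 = (r - 2)*(r^2 - 4) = (r - 2)*(r + 2)*(r - 2)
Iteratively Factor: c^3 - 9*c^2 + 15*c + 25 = (c - 5)*(c^2 - 4*c - 5) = (c - 5)^2*(c + 1)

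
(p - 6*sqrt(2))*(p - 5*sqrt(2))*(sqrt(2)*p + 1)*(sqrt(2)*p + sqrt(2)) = 2*p^4 - 21*sqrt(2)*p^3 + 2*p^3 - 21*sqrt(2)*p^2 + 98*p^2 + 60*sqrt(2)*p + 98*p + 60*sqrt(2)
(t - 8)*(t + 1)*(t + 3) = t^3 - 4*t^2 - 29*t - 24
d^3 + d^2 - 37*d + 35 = (d - 5)*(d - 1)*(d + 7)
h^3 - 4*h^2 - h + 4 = (h - 4)*(h - 1)*(h + 1)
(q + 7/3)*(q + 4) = q^2 + 19*q/3 + 28/3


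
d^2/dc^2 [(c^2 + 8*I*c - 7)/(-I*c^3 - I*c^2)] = (2*I*c^4 - 48*c^3 + c^2*(-48 - 84*I) + c*(-16 - 112*I) - 42*I)/(c^7 + 3*c^6 + 3*c^5 + c^4)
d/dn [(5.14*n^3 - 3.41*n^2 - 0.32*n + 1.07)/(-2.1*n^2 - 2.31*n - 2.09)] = (-10.794*n^4 - 23.7468*n^3 - 25.0227*n^2 + 18.7478*n + 3.1405)/(4.41*n^4 + 9.702*n^3 + 14.1141*n^2 + 9.6558*n + 4.3681)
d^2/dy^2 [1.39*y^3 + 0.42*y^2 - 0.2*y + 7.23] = 8.34*y + 0.84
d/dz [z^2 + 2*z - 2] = 2*z + 2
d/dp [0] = 0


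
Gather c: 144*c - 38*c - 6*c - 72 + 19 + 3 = 100*c - 50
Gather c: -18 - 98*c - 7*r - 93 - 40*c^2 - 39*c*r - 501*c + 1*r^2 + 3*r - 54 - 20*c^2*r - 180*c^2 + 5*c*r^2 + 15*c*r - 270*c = c^2*(-20*r - 220) + c*(5*r^2 - 24*r - 869) + r^2 - 4*r - 165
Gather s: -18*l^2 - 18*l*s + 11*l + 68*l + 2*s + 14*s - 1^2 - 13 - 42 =-18*l^2 + 79*l + s*(16 - 18*l) - 56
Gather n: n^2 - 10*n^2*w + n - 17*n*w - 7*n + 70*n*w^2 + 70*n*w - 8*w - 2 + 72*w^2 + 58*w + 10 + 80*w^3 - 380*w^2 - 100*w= n^2*(1 - 10*w) + n*(70*w^2 + 53*w - 6) + 80*w^3 - 308*w^2 - 50*w + 8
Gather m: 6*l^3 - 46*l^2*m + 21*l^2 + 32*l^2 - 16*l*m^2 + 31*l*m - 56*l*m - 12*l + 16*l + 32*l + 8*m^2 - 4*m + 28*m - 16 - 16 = 6*l^3 + 53*l^2 + 36*l + m^2*(8 - 16*l) + m*(-46*l^2 - 25*l + 24) - 32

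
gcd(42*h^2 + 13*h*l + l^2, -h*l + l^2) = 1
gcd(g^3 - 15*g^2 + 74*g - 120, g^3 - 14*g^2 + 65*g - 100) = g^2 - 9*g + 20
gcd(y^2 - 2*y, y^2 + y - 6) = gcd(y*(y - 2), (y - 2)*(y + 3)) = y - 2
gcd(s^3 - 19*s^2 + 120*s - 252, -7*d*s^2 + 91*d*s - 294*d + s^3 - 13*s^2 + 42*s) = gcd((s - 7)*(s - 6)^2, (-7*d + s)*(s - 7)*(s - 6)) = s^2 - 13*s + 42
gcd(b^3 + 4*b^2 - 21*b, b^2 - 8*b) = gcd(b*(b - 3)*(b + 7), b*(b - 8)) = b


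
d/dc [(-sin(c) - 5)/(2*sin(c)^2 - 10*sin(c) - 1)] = (20*sin(c) - cos(2*c) - 48)*cos(c)/(10*sin(c) + cos(2*c))^2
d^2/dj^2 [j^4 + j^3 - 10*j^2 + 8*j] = 12*j^2 + 6*j - 20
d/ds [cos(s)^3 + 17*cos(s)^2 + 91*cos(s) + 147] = (3*sin(s)^2 - 34*cos(s) - 94)*sin(s)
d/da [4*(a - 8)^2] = 8*a - 64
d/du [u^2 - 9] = 2*u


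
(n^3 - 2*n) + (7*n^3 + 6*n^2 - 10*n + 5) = 8*n^3 + 6*n^2 - 12*n + 5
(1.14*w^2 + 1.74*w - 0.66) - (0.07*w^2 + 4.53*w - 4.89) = 1.07*w^2 - 2.79*w + 4.23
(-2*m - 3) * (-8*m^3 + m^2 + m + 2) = 16*m^4 + 22*m^3 - 5*m^2 - 7*m - 6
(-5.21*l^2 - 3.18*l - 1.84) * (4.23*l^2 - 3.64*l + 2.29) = -22.0383*l^4 + 5.513*l^3 - 8.1389*l^2 - 0.5846*l - 4.2136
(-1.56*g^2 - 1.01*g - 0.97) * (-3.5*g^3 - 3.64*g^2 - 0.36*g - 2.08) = 5.46*g^5 + 9.2134*g^4 + 7.633*g^3 + 7.1392*g^2 + 2.45*g + 2.0176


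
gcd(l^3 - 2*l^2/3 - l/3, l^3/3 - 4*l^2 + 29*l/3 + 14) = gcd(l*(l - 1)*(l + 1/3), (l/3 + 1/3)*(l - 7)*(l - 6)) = 1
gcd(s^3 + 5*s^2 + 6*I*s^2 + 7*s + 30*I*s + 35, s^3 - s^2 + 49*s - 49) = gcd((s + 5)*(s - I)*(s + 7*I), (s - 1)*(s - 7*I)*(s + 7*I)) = s + 7*I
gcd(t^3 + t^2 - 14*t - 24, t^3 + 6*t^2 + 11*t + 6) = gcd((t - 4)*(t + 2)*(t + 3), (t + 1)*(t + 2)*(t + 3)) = t^2 + 5*t + 6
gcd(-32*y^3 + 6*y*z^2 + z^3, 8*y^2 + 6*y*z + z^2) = 4*y + z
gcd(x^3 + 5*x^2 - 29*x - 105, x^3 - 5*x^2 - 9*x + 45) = x^2 - 2*x - 15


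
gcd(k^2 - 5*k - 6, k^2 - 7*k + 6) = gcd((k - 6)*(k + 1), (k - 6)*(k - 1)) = k - 6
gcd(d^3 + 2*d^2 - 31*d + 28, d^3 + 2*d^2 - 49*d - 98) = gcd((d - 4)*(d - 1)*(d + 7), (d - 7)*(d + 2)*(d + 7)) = d + 7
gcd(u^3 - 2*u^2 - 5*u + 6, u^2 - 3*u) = u - 3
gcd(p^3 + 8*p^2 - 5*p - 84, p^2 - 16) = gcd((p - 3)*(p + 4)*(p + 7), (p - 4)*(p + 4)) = p + 4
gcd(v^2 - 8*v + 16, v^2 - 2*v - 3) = 1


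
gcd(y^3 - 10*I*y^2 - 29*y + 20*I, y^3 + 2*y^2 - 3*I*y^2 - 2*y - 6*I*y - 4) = y - I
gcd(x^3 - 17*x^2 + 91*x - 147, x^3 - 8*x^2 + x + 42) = x^2 - 10*x + 21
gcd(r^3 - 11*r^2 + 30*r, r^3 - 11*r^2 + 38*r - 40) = r - 5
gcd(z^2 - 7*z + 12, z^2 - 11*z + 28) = z - 4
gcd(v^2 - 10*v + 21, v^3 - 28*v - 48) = 1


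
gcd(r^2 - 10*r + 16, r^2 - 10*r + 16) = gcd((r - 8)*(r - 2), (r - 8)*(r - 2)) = r^2 - 10*r + 16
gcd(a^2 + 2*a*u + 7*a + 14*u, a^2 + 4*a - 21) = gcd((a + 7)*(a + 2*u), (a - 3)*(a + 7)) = a + 7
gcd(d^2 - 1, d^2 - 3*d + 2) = d - 1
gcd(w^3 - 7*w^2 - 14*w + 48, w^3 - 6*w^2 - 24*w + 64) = w^2 - 10*w + 16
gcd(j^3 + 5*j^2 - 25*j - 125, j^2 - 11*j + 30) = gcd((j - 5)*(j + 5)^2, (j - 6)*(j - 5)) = j - 5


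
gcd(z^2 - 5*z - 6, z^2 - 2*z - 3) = z + 1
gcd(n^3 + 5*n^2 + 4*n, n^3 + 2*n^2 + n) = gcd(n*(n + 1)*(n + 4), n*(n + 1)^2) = n^2 + n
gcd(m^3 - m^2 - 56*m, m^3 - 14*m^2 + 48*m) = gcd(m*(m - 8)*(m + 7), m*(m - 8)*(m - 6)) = m^2 - 8*m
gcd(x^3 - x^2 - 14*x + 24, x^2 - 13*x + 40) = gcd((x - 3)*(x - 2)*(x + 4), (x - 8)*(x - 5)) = 1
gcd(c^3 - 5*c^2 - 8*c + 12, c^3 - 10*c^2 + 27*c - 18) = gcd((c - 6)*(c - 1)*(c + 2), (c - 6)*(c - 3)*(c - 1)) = c^2 - 7*c + 6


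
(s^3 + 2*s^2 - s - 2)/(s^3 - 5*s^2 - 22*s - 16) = (s - 1)/(s - 8)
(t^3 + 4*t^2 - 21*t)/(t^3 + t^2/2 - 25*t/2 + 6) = 2*t*(t + 7)/(2*t^2 + 7*t - 4)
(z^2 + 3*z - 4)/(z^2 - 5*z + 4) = (z + 4)/(z - 4)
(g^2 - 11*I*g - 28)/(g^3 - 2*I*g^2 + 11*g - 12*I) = (g - 7*I)/(g^2 + 2*I*g + 3)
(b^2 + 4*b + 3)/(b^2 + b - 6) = (b + 1)/(b - 2)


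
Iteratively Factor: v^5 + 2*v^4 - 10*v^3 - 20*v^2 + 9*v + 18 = (v + 1)*(v^4 + v^3 - 11*v^2 - 9*v + 18) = (v - 1)*(v + 1)*(v^3 + 2*v^2 - 9*v - 18) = (v - 1)*(v + 1)*(v + 2)*(v^2 - 9) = (v - 1)*(v + 1)*(v + 2)*(v + 3)*(v - 3)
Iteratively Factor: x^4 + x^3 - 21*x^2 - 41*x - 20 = (x + 4)*(x^3 - 3*x^2 - 9*x - 5) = (x - 5)*(x + 4)*(x^2 + 2*x + 1) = (x - 5)*(x + 1)*(x + 4)*(x + 1)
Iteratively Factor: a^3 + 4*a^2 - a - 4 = (a + 4)*(a^2 - 1) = (a + 1)*(a + 4)*(a - 1)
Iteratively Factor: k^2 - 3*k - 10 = (k + 2)*(k - 5)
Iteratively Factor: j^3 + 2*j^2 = (j)*(j^2 + 2*j) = j*(j + 2)*(j)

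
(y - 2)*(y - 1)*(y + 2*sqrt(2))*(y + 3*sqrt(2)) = y^4 - 3*y^3 + 5*sqrt(2)*y^3 - 15*sqrt(2)*y^2 + 14*y^2 - 36*y + 10*sqrt(2)*y + 24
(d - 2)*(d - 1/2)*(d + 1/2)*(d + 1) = d^4 - d^3 - 9*d^2/4 + d/4 + 1/2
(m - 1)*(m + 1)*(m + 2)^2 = m^4 + 4*m^3 + 3*m^2 - 4*m - 4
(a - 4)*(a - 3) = a^2 - 7*a + 12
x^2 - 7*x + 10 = (x - 5)*(x - 2)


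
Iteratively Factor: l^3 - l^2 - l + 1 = (l - 1)*(l^2 - 1) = (l - 1)*(l + 1)*(l - 1)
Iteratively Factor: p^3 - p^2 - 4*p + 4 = (p - 2)*(p^2 + p - 2) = (p - 2)*(p - 1)*(p + 2)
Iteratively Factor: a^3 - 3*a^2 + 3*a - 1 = (a - 1)*(a^2 - 2*a + 1) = (a - 1)^2*(a - 1)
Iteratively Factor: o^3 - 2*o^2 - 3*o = (o + 1)*(o^2 - 3*o) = o*(o + 1)*(o - 3)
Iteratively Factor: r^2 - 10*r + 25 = (r - 5)*(r - 5)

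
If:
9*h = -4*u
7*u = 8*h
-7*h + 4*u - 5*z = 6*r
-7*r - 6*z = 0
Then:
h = 0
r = 0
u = 0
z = 0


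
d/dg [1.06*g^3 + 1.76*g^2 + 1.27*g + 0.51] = 3.18*g^2 + 3.52*g + 1.27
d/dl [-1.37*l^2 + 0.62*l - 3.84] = 0.62 - 2.74*l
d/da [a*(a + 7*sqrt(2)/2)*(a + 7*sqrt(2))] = 3*a^2 + 21*sqrt(2)*a + 49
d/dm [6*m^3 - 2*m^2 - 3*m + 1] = 18*m^2 - 4*m - 3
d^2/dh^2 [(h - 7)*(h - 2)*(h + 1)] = 6*h - 16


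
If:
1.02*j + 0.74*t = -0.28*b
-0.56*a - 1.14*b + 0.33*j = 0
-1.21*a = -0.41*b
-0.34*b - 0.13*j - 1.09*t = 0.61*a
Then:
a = 0.00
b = 0.00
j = 0.00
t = 0.00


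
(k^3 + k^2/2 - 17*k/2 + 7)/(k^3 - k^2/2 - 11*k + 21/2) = (k - 2)/(k - 3)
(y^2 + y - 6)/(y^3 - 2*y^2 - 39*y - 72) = (y - 2)/(y^2 - 5*y - 24)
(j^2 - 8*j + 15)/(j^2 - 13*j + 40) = (j - 3)/(j - 8)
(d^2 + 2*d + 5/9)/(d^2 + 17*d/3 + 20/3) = (d + 1/3)/(d + 4)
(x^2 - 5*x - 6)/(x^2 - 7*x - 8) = (x - 6)/(x - 8)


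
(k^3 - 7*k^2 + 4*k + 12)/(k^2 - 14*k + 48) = (k^2 - k - 2)/(k - 8)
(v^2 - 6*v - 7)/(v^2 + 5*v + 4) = (v - 7)/(v + 4)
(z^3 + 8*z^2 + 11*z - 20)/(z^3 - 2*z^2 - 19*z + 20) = (z + 5)/(z - 5)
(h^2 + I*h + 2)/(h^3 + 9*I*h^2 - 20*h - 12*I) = (h - I)/(h^2 + 7*I*h - 6)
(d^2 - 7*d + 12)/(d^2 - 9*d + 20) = (d - 3)/(d - 5)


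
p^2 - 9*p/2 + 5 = (p - 5/2)*(p - 2)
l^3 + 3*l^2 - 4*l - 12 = (l - 2)*(l + 2)*(l + 3)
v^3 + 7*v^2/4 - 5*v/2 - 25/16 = (v - 5/4)*(v + 1/2)*(v + 5/2)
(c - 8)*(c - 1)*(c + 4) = c^3 - 5*c^2 - 28*c + 32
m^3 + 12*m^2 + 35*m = m*(m + 5)*(m + 7)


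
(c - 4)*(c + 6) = c^2 + 2*c - 24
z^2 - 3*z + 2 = (z - 2)*(z - 1)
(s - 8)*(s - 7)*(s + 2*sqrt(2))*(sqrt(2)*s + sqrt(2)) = sqrt(2)*s^4 - 14*sqrt(2)*s^3 + 4*s^3 - 56*s^2 + 41*sqrt(2)*s^2 + 56*sqrt(2)*s + 164*s + 224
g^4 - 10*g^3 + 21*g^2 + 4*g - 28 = (g - 7)*(g - 2)^2*(g + 1)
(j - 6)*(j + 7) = j^2 + j - 42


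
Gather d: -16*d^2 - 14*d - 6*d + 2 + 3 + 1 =-16*d^2 - 20*d + 6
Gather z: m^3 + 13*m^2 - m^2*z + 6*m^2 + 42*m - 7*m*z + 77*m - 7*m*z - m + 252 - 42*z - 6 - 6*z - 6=m^3 + 19*m^2 + 118*m + z*(-m^2 - 14*m - 48) + 240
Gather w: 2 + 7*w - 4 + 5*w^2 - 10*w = 5*w^2 - 3*w - 2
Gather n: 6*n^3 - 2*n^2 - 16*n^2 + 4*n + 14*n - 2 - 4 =6*n^3 - 18*n^2 + 18*n - 6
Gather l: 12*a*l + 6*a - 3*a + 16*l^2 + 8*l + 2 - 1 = 3*a + 16*l^2 + l*(12*a + 8) + 1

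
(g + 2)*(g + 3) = g^2 + 5*g + 6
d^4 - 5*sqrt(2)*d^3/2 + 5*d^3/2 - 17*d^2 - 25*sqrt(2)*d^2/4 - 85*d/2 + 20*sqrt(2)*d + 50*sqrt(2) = (d + 5/2)*(d - 4*sqrt(2))*(d - sqrt(2))*(d + 5*sqrt(2)/2)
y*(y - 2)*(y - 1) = y^3 - 3*y^2 + 2*y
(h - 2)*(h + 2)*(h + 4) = h^3 + 4*h^2 - 4*h - 16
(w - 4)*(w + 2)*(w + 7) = w^3 + 5*w^2 - 22*w - 56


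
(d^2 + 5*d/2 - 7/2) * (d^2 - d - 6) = d^4 + 3*d^3/2 - 12*d^2 - 23*d/2 + 21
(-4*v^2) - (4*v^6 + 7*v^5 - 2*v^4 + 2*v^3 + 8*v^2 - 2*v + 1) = -4*v^6 - 7*v^5 + 2*v^4 - 2*v^3 - 12*v^2 + 2*v - 1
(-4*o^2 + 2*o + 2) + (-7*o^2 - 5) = -11*o^2 + 2*o - 3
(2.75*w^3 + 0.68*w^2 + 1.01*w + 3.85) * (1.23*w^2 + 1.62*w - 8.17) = 3.3825*w^5 + 5.2914*w^4 - 20.1236*w^3 + 0.8161*w^2 - 2.0147*w - 31.4545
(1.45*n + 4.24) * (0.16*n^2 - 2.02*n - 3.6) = 0.232*n^3 - 2.2506*n^2 - 13.7848*n - 15.264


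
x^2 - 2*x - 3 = (x - 3)*(x + 1)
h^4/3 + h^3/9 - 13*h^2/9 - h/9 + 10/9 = (h/3 + 1/3)*(h - 5/3)*(h - 1)*(h + 2)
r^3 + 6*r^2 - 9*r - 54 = (r - 3)*(r + 3)*(r + 6)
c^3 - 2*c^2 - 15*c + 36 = (c - 3)^2*(c + 4)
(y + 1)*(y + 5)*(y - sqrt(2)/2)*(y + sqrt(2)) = y^4 + sqrt(2)*y^3/2 + 6*y^3 + 4*y^2 + 3*sqrt(2)*y^2 - 6*y + 5*sqrt(2)*y/2 - 5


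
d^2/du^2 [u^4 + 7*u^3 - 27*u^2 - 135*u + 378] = 12*u^2 + 42*u - 54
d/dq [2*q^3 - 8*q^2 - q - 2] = 6*q^2 - 16*q - 1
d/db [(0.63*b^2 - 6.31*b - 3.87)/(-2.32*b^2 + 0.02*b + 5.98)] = (-14.6266*b^2 - 10.422*b - 37.6564)/(5.3824*b^4 - 0.0928*b^3 - 27.7468*b^2 + 0.2392*b + 35.7604)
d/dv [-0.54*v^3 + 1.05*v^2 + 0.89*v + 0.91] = -1.62*v^2 + 2.1*v + 0.89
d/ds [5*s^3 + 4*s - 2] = 15*s^2 + 4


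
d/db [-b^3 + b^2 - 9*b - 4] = -3*b^2 + 2*b - 9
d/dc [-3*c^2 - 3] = -6*c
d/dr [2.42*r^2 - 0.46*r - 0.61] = 4.84*r - 0.46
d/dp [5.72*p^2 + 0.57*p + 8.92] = 11.44*p + 0.57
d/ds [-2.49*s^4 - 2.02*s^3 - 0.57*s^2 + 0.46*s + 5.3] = -9.96*s^3 - 6.06*s^2 - 1.14*s + 0.46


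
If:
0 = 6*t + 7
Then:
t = -7/6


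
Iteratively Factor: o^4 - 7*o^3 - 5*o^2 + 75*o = (o + 3)*(o^3 - 10*o^2 + 25*o) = (o - 5)*(o + 3)*(o^2 - 5*o) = o*(o - 5)*(o + 3)*(o - 5)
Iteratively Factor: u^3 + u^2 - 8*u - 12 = (u - 3)*(u^2 + 4*u + 4) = (u - 3)*(u + 2)*(u + 2)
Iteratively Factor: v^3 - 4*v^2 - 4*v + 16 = (v - 2)*(v^2 - 2*v - 8) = (v - 2)*(v + 2)*(v - 4)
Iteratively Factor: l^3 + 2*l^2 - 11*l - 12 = (l + 4)*(l^2 - 2*l - 3) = (l - 3)*(l + 4)*(l + 1)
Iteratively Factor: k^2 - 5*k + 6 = (k - 3)*(k - 2)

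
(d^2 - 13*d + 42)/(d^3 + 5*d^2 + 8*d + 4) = (d^2 - 13*d + 42)/(d^3 + 5*d^2 + 8*d + 4)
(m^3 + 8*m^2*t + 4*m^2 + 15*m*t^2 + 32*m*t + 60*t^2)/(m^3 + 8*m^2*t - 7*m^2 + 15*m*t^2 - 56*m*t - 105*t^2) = (m + 4)/(m - 7)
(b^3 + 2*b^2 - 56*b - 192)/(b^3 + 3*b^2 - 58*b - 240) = (b + 4)/(b + 5)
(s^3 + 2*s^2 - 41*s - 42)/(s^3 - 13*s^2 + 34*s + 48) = (s + 7)/(s - 8)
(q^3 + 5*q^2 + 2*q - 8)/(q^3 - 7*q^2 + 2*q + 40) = (q^2 + 3*q - 4)/(q^2 - 9*q + 20)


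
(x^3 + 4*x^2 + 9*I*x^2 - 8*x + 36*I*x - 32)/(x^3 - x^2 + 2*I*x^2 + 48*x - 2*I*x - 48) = (x^2 + x*(4 + I) + 4*I)/(x^2 - x*(1 + 6*I) + 6*I)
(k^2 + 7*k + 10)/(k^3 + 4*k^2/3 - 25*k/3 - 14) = 3*(k + 5)/(3*k^2 - 2*k - 21)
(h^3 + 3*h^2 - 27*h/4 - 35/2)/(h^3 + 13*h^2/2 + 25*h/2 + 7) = (h - 5/2)/(h + 1)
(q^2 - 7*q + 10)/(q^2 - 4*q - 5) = (q - 2)/(q + 1)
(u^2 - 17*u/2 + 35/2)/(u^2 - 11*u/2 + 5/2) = (2*u - 7)/(2*u - 1)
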